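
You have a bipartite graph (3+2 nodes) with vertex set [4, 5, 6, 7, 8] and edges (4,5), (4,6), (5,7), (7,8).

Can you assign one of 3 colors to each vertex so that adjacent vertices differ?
A valid 3-coloring: color 1: [5, 6, 8]; color 2: [4, 7].
(χ(G) = 2 ≤ 3.)

Yes, G is 3-colorable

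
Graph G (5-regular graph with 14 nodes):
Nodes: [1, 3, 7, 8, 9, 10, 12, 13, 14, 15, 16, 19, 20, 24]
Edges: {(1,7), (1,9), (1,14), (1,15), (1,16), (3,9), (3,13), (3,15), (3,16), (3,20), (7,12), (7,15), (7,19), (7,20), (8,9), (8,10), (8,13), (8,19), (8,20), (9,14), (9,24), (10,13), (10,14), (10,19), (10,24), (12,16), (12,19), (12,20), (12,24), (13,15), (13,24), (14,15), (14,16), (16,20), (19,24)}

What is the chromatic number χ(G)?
Clique number ω(G) = 3 (lower bound: χ ≥ ω).
Suppose a proper 3-coloring c exists. The clique [1, 7, 15] takes 3 distinct colors; by symmetry let c(1) = 1, c(7) = 2, c(15) = 3.
- Vertex 14: neighbors [1, 15] already have colors [1, 3] ⇒ c(14) = 2.
- Vertex 9: neighbors [1, 14] already have colors [1, 2] ⇒ c(9) = 3.
- Vertex 16: neighbors [1, 14] already have colors [1, 2] ⇒ c(16) = 3.
- Vertex 12: neighbors [7, 16] already have colors [2, 3] ⇒ c(12) = 1.
- Vertex 20: neighbors [12, 7, 16] already have colors [1, 2, 3] — all 3 colors blocked. Contradiction.
The forced assignments end in a contradiction, so G has no proper 3-coloring (χ ≥ 4).
The coloring below uses 4 colors, so χ(G) = 4.
A valid 4-coloring: color 1: [7, 9, 13, 16]; color 2: [1, 3, 10, 12]; color 3: [15, 19, 20]; color 4: [8, 14, 24].

χ(G) = 4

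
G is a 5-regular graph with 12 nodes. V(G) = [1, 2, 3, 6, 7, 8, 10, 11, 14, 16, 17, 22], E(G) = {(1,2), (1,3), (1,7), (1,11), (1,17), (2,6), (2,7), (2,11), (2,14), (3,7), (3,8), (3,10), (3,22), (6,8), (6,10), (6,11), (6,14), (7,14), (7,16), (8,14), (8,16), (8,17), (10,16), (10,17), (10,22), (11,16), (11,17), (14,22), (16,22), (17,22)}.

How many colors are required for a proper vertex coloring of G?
Clique number ω(G) = 3 (lower bound: χ ≥ ω).
Odd cycle [6, 14, 7, 1, 11] needs 3 colors (χ ≥ 3).
Vertex 2 is adjacent to every vertex of [1, 6, 7, 11, 14], which already need 3 colors among themselves, so 2 needs a new color (χ ≥ 4).
The coloring below uses 4 colors, so χ(G) = 4.
A valid 4-coloring: color 1: [7, 8, 10, 11]; color 2: [1, 14, 16]; color 3: [2, 3, 17]; color 4: [6, 22].

χ(G) = 4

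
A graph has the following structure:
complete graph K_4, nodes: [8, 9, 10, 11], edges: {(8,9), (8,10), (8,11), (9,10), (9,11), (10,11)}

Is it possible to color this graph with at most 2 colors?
No, G is not 2-colorable

The clique on vertices [8, 9, 10, 11] has size 4 > 2, so it alone needs 4 colors.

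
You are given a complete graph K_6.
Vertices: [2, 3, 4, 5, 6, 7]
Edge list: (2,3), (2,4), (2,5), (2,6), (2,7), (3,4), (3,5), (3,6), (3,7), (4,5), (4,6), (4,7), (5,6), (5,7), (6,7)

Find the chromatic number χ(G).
Clique number ω(G) = 6 (lower bound: χ ≥ ω).
The clique on [2, 3, 4, 5, 6, 7] has size 6, forcing χ ≥ 6, and the coloring below uses 6 colors, so χ(G) = 6.
A valid 6-coloring: color 1: [5]; color 2: [4]; color 3: [3]; color 4: [6]; color 5: [7]; color 6: [2].

χ(G) = 6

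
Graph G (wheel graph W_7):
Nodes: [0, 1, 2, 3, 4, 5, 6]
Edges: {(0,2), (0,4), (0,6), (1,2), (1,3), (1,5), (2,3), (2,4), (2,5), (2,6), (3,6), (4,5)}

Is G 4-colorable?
Yes, G is 4-colorable

A valid 4-coloring: color 1: [2]; color 2: [1, 4, 6]; color 3: [0, 3, 5].
(χ(G) = 3 ≤ 4.)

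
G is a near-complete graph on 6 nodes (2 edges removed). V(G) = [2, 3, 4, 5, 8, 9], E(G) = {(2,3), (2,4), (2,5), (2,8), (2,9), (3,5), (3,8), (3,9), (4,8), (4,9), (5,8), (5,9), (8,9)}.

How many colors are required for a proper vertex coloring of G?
χ(G) = 5

Clique number ω(G) = 5 (lower bound: χ ≥ ω).
The clique on [2, 3, 5, 8, 9] has size 5, forcing χ ≥ 5, and the coloring below uses 5 colors, so χ(G) = 5.
A valid 5-coloring: color 1: [8]; color 2: [9]; color 3: [2]; color 4: [4, 5]; color 5: [3].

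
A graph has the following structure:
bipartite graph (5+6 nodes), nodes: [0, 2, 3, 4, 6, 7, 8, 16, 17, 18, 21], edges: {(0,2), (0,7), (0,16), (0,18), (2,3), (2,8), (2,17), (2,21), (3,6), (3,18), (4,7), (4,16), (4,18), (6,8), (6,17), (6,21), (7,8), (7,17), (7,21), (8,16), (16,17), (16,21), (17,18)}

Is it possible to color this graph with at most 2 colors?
Yes, G is 2-colorable

A valid 2-coloring: color 1: [2, 6, 7, 16, 18]; color 2: [0, 3, 4, 8, 17, 21].
(χ(G) = 2 ≤ 2.)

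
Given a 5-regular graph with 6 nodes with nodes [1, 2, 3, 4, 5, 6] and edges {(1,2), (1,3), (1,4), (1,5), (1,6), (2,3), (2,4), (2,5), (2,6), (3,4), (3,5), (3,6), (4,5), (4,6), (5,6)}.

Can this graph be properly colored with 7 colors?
A valid 7-coloring: color 1: [3]; color 2: [6]; color 3: [4]; color 4: [2]; color 5: [5]; color 6: [1].
(χ(G) = 6 ≤ 7.)

Yes, G is 7-colorable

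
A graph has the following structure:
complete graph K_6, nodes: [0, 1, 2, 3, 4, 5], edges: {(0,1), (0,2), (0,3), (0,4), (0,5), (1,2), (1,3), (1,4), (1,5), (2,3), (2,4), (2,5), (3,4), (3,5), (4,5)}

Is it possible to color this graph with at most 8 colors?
Yes, G is 8-colorable

A valid 8-coloring: color 1: [4]; color 2: [5]; color 3: [0]; color 4: [2]; color 5: [1]; color 6: [3].
(χ(G) = 6 ≤ 8.)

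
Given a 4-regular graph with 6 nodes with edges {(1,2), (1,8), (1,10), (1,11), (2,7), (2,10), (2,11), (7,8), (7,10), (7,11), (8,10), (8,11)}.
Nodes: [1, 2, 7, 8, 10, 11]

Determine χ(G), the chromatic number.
Clique number ω(G) = 3 (lower bound: χ ≥ ω).
The clique on [1, 8, 10] has size 3, forcing χ ≥ 3, and the coloring below uses 3 colors, so χ(G) = 3.
A valid 3-coloring: color 1: [10, 11]; color 2: [1, 7]; color 3: [2, 8].

χ(G) = 3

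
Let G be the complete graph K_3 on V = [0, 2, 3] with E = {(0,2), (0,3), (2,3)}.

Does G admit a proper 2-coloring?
The clique on vertices [0, 2, 3] has size 3 > 2, so it alone needs 3 colors.

No, G is not 2-colorable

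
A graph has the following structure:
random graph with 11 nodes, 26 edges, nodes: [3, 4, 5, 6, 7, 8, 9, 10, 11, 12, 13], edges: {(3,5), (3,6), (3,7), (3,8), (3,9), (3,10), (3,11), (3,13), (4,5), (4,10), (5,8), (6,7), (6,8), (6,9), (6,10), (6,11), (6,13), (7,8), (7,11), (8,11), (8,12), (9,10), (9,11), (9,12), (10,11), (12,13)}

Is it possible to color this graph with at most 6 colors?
A valid 6-coloring: color 1: [3, 4, 12]; color 2: [5, 6]; color 3: [8, 9, 13]; color 4: [11]; color 5: [7, 10].
(χ(G) = 5 ≤ 6.)

Yes, G is 6-colorable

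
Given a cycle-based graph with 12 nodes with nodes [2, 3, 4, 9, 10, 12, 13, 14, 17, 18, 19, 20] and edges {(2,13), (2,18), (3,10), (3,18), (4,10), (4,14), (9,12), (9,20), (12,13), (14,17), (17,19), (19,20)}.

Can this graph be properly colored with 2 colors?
A valid 2-coloring: color 1: [9, 10, 13, 14, 18, 19]; color 2: [2, 3, 4, 12, 17, 20].
(χ(G) = 2 ≤ 2.)

Yes, G is 2-colorable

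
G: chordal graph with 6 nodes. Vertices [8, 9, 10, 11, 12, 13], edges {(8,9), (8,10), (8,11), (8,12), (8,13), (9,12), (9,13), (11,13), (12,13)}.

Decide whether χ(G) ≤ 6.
A valid 6-coloring: color 1: [8]; color 2: [10, 13]; color 3: [9, 11]; color 4: [12].
(χ(G) = 4 ≤ 6.)

Yes, G is 6-colorable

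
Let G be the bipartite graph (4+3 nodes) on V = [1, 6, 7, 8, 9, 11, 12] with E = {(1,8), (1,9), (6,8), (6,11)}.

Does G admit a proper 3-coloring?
A valid 3-coloring: color 1: [7, 8, 9, 11, 12]; color 2: [1, 6].
(χ(G) = 2 ≤ 3.)

Yes, G is 3-colorable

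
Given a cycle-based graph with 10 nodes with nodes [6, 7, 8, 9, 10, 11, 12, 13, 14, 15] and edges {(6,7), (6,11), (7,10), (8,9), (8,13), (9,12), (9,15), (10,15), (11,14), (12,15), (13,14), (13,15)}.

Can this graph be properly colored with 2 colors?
The clique on vertices [9, 12, 15] has size 3 > 2, so it alone needs 3 colors.

No, G is not 2-colorable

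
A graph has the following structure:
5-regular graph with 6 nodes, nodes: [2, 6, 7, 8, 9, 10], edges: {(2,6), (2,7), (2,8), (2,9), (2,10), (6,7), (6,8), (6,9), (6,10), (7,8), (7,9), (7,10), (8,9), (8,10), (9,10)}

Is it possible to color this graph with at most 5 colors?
The clique on vertices [2, 6, 7, 8, 9, 10] has size 6 > 5, so it alone needs 6 colors.

No, G is not 5-colorable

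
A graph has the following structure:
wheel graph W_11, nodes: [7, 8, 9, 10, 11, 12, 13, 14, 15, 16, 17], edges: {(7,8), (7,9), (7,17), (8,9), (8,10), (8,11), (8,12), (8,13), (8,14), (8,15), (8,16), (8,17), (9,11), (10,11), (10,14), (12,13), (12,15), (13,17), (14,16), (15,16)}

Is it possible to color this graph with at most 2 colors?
The clique on vertices [7, 8, 9] has size 3 > 2, so it alone needs 3 colors.

No, G is not 2-colorable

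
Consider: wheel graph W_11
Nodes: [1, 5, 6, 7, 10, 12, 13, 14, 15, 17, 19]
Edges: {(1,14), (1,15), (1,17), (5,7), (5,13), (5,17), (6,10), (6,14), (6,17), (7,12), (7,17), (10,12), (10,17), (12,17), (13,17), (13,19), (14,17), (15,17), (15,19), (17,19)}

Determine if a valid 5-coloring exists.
Yes, G is 5-colorable

A valid 5-coloring: color 1: [17]; color 2: [7, 10, 13, 14, 15]; color 3: [1, 5, 6, 12, 19].
(χ(G) = 3 ≤ 5.)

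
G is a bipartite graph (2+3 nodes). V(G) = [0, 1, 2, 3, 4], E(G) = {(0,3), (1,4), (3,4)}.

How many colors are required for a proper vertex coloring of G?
χ(G) = 2

Clique number ω(G) = 2 (lower bound: χ ≥ ω).
The graph is bipartite (no odd cycle), so 2 colors suffice: χ(G) = 2.
A valid 2-coloring: color 1: [1, 2, 3]; color 2: [0, 4].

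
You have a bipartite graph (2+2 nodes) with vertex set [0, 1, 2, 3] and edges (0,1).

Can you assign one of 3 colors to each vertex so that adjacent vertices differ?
Yes, G is 3-colorable

A valid 3-coloring: color 1: [1, 2, 3]; color 2: [0].
(χ(G) = 2 ≤ 3.)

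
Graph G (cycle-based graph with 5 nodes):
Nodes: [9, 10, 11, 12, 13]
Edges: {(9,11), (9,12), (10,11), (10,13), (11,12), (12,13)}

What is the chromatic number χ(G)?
χ(G) = 3

Clique number ω(G) = 3 (lower bound: χ ≥ ω).
The clique on [9, 11, 12] has size 3, forcing χ ≥ 3, and the coloring below uses 3 colors, so χ(G) = 3.
A valid 3-coloring: color 1: [10, 12]; color 2: [11, 13]; color 3: [9].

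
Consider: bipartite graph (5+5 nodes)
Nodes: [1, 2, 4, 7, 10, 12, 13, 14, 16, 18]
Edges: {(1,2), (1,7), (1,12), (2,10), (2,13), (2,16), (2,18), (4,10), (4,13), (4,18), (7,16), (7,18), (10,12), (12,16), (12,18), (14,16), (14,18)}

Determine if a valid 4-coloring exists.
A valid 4-coloring: color 1: [2, 4, 7, 12, 14]; color 2: [1, 10, 13, 16, 18].
(χ(G) = 2 ≤ 4.)

Yes, G is 4-colorable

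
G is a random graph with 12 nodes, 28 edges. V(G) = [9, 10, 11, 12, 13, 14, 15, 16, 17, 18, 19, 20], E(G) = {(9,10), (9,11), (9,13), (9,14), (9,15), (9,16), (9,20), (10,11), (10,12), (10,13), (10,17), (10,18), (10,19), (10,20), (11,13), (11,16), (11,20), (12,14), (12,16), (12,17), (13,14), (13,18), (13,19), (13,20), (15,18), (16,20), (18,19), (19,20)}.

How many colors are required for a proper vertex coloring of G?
χ(G) = 5

Clique number ω(G) = 5 (lower bound: χ ≥ ω).
The clique on [9, 10, 11, 13, 20] has size 5, forcing χ ≥ 5, and the coloring below uses 5 colors, so χ(G) = 5.
A valid 5-coloring: color 1: [10, 14, 15, 16]; color 2: [9, 12, 19]; color 3: [13, 17]; color 4: [18, 20]; color 5: [11].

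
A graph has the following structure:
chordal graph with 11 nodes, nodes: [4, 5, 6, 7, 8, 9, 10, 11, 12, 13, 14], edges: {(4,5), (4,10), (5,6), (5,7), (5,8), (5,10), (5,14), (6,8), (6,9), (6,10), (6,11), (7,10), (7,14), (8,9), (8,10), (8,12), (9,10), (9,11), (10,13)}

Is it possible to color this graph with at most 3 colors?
The clique on vertices [6, 8, 9, 10] has size 4 > 3, so it alone needs 4 colors.

No, G is not 3-colorable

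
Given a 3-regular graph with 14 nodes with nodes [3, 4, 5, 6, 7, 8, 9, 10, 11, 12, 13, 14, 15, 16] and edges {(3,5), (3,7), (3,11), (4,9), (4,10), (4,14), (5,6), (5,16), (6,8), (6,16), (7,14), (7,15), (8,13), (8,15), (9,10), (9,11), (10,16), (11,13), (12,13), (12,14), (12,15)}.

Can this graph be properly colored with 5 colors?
A valid 5-coloring: color 1: [3, 9, 13, 14, 15, 16]; color 2: [5, 7, 8, 10, 11, 12]; color 3: [4, 6].
(χ(G) = 3 ≤ 5.)

Yes, G is 5-colorable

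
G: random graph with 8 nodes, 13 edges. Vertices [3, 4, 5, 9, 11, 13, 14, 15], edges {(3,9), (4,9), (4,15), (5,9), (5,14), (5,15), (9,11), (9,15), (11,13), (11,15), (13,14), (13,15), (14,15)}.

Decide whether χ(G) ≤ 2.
The clique on vertices [9, 11, 15] has size 3 > 2, so it alone needs 3 colors.

No, G is not 2-colorable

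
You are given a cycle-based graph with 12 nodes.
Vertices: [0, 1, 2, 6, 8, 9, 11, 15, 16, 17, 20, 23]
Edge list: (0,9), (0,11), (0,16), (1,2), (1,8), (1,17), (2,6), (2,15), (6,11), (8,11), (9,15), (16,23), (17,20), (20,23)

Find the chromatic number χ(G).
Clique number ω(G) = 2 (lower bound: χ ≥ ω).
Odd cycle [17, 20, 23, 16, 0, 9, 15, 2, 1] needs 3 colors (χ ≥ 3).
The coloring below uses 3 colors, so χ(G) = 3.
A valid 3-coloring: color 1: [2, 9, 11, 17, 23]; color 2: [0, 1, 6, 15, 20]; color 3: [8, 16].

χ(G) = 3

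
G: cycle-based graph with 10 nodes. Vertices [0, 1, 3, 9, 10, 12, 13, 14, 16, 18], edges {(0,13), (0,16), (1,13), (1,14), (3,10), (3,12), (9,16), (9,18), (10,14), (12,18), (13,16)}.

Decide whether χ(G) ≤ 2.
The clique on vertices [0, 13, 16] has size 3 > 2, so it alone needs 3 colors.

No, G is not 2-colorable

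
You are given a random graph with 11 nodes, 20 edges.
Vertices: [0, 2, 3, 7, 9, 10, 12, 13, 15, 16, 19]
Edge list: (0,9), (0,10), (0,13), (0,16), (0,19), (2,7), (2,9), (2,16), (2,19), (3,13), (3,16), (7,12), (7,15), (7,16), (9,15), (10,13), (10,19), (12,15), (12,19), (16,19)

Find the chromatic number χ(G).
Clique number ω(G) = 3 (lower bound: χ ≥ ω).
The clique on [0, 16, 19] has size 3, forcing χ ≥ 3, and the coloring below uses 3 colors, so χ(G) = 3.
A valid 3-coloring: color 1: [7, 9, 13, 19]; color 2: [10, 15, 16]; color 3: [0, 2, 3, 12].

χ(G) = 3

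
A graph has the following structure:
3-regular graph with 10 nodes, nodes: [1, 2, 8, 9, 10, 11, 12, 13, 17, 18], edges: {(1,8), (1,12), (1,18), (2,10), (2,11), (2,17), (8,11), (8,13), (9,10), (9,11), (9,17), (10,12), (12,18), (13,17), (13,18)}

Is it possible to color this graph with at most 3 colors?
Yes, G is 3-colorable

A valid 3-coloring: color 1: [8, 10, 17, 18]; color 2: [11, 12, 13]; color 3: [1, 2, 9].
(χ(G) = 3 ≤ 3.)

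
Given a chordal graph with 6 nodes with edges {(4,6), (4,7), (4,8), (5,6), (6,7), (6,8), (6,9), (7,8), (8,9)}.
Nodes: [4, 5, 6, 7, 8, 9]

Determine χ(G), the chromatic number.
χ(G) = 4

Clique number ω(G) = 4 (lower bound: χ ≥ ω).
The clique on [4, 6, 7, 8] has size 4, forcing χ ≥ 4, and the coloring below uses 4 colors, so χ(G) = 4.
A valid 4-coloring: color 1: [6]; color 2: [5, 8]; color 3: [7, 9]; color 4: [4].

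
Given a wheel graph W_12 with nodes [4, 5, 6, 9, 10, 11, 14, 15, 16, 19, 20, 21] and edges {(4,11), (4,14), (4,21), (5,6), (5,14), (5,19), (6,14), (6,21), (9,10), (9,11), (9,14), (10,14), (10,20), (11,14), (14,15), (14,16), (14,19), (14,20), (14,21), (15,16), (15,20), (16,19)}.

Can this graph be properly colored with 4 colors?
Yes, G is 4-colorable

A valid 4-coloring: color 1: [14]; color 2: [4, 6, 9, 15, 19]; color 3: [5, 11, 16, 20, 21]; color 4: [10].
(χ(G) = 4 ≤ 4.)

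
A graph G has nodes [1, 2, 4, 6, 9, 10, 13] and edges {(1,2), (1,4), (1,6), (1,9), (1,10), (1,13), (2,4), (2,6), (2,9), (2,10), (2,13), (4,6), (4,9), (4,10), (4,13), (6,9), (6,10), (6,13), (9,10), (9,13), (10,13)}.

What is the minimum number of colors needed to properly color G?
χ(G) = 7

Clique number ω(G) = 7 (lower bound: χ ≥ ω).
The clique on [1, 2, 4, 6, 9, 10, 13] has size 7, forcing χ ≥ 7, and the coloring below uses 7 colors, so χ(G) = 7.
A valid 7-coloring: color 1: [4]; color 2: [1]; color 3: [13]; color 4: [6]; color 5: [9]; color 6: [2]; color 7: [10].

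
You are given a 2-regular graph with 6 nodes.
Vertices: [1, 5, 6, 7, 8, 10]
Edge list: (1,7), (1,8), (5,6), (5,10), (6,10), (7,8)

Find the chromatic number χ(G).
χ(G) = 3

Clique number ω(G) = 3 (lower bound: χ ≥ ω).
The clique on [1, 7, 8] has size 3, forcing χ ≥ 3, and the coloring below uses 3 colors, so χ(G) = 3.
A valid 3-coloring: color 1: [6, 7]; color 2: [1, 10]; color 3: [5, 8].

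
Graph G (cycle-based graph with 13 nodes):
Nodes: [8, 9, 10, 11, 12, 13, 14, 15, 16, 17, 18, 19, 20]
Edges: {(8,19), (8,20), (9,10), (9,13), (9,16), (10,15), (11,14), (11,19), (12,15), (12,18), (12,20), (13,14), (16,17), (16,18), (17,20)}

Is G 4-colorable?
Yes, G is 4-colorable

A valid 4-coloring: color 1: [11, 13, 15, 16, 20]; color 2: [8, 9, 12, 14, 17]; color 3: [10, 18, 19].
(χ(G) = 3 ≤ 4.)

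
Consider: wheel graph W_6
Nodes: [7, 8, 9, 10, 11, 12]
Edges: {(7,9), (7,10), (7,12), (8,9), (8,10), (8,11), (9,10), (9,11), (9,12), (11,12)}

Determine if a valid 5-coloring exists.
Yes, G is 5-colorable

A valid 5-coloring: color 1: [9]; color 2: [7, 11]; color 3: [10, 12]; color 4: [8].
(χ(G) = 4 ≤ 5.)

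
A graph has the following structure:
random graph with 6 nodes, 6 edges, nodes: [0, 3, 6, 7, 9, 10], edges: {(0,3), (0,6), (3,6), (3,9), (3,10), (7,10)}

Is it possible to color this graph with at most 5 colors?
Yes, G is 5-colorable

A valid 5-coloring: color 1: [3, 7]; color 2: [6, 9, 10]; color 3: [0].
(χ(G) = 3 ≤ 5.)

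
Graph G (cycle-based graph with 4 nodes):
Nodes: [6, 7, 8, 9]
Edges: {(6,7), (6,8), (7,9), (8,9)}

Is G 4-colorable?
Yes, G is 4-colorable

A valid 4-coloring: color 1: [6, 9]; color 2: [7, 8].
(χ(G) = 2 ≤ 4.)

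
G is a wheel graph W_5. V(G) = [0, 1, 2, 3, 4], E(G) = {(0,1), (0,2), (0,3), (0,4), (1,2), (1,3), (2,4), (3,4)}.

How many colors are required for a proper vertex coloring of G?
Clique number ω(G) = 3 (lower bound: χ ≥ ω).
The clique on [0, 1, 2] has size 3, forcing χ ≥ 3, and the coloring below uses 3 colors, so χ(G) = 3.
A valid 3-coloring: color 1: [0]; color 2: [1, 4]; color 3: [2, 3].

χ(G) = 3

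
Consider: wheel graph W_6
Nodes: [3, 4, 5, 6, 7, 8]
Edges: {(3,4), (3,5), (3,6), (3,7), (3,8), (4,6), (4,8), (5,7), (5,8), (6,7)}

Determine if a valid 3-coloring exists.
Odd cycle [5, 8, 4, 6, 7] needs 3 colors (χ ≥ 3).
Vertex 3 is adjacent to every vertex of [4, 5, 6, 7, 8], which already need 3 colors among themselves, so 3 needs a new color (χ ≥ 4).
Hence χ(G) ≥ 4 > 3, so no proper 3-coloring exists.

No, G is not 3-colorable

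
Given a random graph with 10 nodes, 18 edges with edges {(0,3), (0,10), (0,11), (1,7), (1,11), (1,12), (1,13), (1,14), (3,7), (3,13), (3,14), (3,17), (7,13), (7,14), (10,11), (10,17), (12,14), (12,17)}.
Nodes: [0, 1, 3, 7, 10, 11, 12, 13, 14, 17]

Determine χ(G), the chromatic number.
χ(G) = 3

Clique number ω(G) = 3 (lower bound: χ ≥ ω).
The clique on [0, 10, 11] has size 3, forcing χ ≥ 3, and the coloring below uses 3 colors, so χ(G) = 3.
A valid 3-coloring: color 1: [1, 3, 10]; color 2: [0, 7, 12]; color 3: [11, 13, 14, 17].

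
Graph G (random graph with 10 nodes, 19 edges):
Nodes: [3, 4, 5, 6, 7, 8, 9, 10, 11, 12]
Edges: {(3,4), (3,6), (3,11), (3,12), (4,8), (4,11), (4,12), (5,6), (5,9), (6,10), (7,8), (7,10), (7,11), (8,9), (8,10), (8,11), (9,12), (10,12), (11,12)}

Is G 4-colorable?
A valid 4-coloring: color 1: [5, 10, 11]; color 2: [6, 8, 12]; color 3: [4, 7, 9]; color 4: [3].
(χ(G) = 4 ≤ 4.)

Yes, G is 4-colorable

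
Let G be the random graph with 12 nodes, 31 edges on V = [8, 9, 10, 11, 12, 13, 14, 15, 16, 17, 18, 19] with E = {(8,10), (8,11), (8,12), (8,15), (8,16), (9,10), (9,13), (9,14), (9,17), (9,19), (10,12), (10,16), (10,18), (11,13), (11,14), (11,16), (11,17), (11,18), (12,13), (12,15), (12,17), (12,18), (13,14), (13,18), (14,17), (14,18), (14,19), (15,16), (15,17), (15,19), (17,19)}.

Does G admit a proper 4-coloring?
Yes, G is 4-colorable

A valid 4-coloring: color 1: [9, 11, 15]; color 2: [12, 14, 16]; color 3: [8, 17, 18]; color 4: [10, 13, 19].
(χ(G) = 4 ≤ 4.)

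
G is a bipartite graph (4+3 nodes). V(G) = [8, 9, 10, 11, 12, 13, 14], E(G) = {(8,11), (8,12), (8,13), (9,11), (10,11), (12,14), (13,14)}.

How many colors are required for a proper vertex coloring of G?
Clique number ω(G) = 2 (lower bound: χ ≥ ω).
The graph is bipartite (no odd cycle), so 2 colors suffice: χ(G) = 2.
A valid 2-coloring: color 1: [8, 9, 10, 14]; color 2: [11, 12, 13].

χ(G) = 2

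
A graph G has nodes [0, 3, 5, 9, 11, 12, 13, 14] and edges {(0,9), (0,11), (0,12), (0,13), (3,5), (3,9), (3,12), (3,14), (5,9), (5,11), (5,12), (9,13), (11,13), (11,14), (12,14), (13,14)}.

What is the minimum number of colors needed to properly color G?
χ(G) = 3

Clique number ω(G) = 3 (lower bound: χ ≥ ω).
The clique on [0, 9, 13] has size 3, forcing χ ≥ 3, and the coloring below uses 3 colors, so χ(G) = 3.
A valid 3-coloring: color 1: [9, 11, 12]; color 2: [0, 5, 14]; color 3: [3, 13].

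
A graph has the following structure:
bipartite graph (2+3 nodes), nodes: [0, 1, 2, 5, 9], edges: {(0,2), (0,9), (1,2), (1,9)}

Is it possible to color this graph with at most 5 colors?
A valid 5-coloring: color 1: [0, 1, 5]; color 2: [2, 9].
(χ(G) = 2 ≤ 5.)

Yes, G is 5-colorable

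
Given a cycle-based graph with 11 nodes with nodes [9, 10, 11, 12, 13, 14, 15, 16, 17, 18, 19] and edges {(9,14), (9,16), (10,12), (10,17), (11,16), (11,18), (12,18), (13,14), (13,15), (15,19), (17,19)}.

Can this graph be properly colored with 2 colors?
Odd cycle [18, 12, 10, 17, 19, 15, 13, 14, 9, 16, 11] needs 3 colors (χ ≥ 3).
Hence χ(G) ≥ 3 > 2, so no proper 2-coloring exists.

No, G is not 2-colorable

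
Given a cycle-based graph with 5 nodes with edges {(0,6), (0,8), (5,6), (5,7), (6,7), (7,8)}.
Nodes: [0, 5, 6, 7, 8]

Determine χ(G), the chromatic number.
Clique number ω(G) = 3 (lower bound: χ ≥ ω).
The clique on [5, 6, 7] has size 3, forcing χ ≥ 3, and the coloring below uses 3 colors, so χ(G) = 3.
A valid 3-coloring: color 1: [6, 8]; color 2: [0, 7]; color 3: [5].

χ(G) = 3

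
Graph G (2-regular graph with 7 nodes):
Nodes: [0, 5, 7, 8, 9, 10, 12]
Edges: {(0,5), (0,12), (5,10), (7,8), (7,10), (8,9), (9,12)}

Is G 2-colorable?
No, G is not 2-colorable

Odd cycle [9, 8, 7, 10, 5, 0, 12] needs 3 colors (χ ≥ 3).
Hence χ(G) ≥ 3 > 2, so no proper 2-coloring exists.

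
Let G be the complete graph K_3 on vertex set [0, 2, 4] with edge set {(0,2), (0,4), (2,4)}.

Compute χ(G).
χ(G) = 3

Clique number ω(G) = 3 (lower bound: χ ≥ ω).
The clique on [0, 2, 4] has size 3, forcing χ ≥ 3, and the coloring below uses 3 colors, so χ(G) = 3.
A valid 3-coloring: color 1: [0]; color 2: [4]; color 3: [2].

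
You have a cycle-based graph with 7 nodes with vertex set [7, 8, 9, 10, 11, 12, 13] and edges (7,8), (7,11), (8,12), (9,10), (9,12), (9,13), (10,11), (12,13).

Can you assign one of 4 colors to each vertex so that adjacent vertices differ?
Yes, G is 4-colorable

A valid 4-coloring: color 1: [8, 9, 11]; color 2: [7, 10, 12]; color 3: [13].
(χ(G) = 3 ≤ 4.)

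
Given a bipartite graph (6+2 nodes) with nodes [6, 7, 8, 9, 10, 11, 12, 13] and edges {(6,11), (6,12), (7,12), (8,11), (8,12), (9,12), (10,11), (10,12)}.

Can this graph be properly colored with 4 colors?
A valid 4-coloring: color 1: [11, 12, 13]; color 2: [6, 7, 8, 9, 10].
(χ(G) = 2 ≤ 4.)

Yes, G is 4-colorable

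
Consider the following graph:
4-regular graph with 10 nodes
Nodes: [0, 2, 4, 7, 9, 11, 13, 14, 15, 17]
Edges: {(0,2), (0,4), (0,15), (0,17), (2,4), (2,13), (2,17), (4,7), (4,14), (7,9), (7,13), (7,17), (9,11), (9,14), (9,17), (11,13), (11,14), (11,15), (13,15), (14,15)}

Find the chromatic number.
χ(G) = 4

Clique number ω(G) = 3 (lower bound: χ ≥ ω).
Suppose a proper 3-coloring c exists. The clique [0, 2, 4] takes 3 distinct colors; by symmetry let c(0) = 1, c(2) = 2, c(4) = 3.
- Vertex 17: neighbors [0, 2] already have colors [1, 2] ⇒ c(17) = 3.
- Vertex 9: neighbors [17] already have colors [3]; try each remaining color.
- Case c(9) = 1:
  - Vertex 14: neighbors [9, 4] already have colors [1, 3] ⇒ c(14) = 2.
  - Vertex 11: neighbors [9, 14] already have colors [1, 2] ⇒ c(11) = 3.
  - Vertex 15: neighbors [0, 14, 11] already have colors [1, 2, 3] — all 3 colors blocked. Contradiction.
- Case c(9) = 2:
  - Vertex 14: neighbors [9, 4] already have colors [2, 3] ⇒ c(14) = 1.
  - Vertex 11: neighbors [14, 9] already have colors [1, 2] ⇒ c(11) = 3.
  - Vertex 13: neighbors [2, 11] already have colors [2, 3] ⇒ c(13) = 1.
  - Vertex 7: neighbors [13, 9, 4] already have colors [1, 2, 3] — all 3 colors blocked. Contradiction.
Every case ends in a contradiction, so G has no proper 3-coloring (χ ≥ 4).
The coloring below uses 4 colors, so χ(G) = 4.
A valid 4-coloring: color 1: [4, 9, 15]; color 2: [0, 7, 11]; color 3: [13, 14, 17]; color 4: [2].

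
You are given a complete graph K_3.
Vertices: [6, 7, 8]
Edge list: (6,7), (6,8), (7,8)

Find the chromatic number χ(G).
Clique number ω(G) = 3 (lower bound: χ ≥ ω).
The clique on [6, 7, 8] has size 3, forcing χ ≥ 3, and the coloring below uses 3 colors, so χ(G) = 3.
A valid 3-coloring: color 1: [6]; color 2: [8]; color 3: [7].

χ(G) = 3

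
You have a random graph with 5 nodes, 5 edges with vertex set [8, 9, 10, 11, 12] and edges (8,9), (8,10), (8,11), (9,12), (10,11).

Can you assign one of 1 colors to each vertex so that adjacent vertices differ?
The clique on vertices [8, 10, 11] has size 3 > 1, so it alone needs 3 colors.

No, G is not 1-colorable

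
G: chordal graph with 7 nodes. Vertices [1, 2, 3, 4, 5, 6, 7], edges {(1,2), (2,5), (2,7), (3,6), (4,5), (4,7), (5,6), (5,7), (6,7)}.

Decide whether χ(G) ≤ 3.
Yes, G is 3-colorable

A valid 3-coloring: color 1: [1, 3, 7]; color 2: [5]; color 3: [2, 4, 6].
(χ(G) = 3 ≤ 3.)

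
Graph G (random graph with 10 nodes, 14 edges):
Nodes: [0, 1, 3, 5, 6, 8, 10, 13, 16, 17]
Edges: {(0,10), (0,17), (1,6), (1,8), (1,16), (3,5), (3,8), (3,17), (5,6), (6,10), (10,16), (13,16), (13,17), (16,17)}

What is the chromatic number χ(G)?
χ(G) = 3

Clique number ω(G) = 3 (lower bound: χ ≥ ω).
The clique on [13, 16, 17] has size 3, forcing χ ≥ 3, and the coloring below uses 3 colors, so χ(G) = 3.
A valid 3-coloring: color 1: [5, 8, 10, 17]; color 2: [0, 3, 6, 16]; color 3: [1, 13].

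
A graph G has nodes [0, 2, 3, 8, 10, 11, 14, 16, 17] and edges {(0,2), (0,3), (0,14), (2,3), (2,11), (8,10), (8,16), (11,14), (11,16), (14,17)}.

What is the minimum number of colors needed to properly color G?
χ(G) = 3

Clique number ω(G) = 3 (lower bound: χ ≥ ω).
The clique on [0, 2, 3] has size 3, forcing χ ≥ 3, and the coloring below uses 3 colors, so χ(G) = 3.
A valid 3-coloring: color 1: [2, 10, 14, 16]; color 2: [0, 8, 11, 17]; color 3: [3].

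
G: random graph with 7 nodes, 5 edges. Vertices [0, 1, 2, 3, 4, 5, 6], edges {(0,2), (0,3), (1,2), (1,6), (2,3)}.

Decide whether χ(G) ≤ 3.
Yes, G is 3-colorable

A valid 3-coloring: color 1: [2, 4, 5, 6]; color 2: [1, 3]; color 3: [0].
(χ(G) = 3 ≤ 3.)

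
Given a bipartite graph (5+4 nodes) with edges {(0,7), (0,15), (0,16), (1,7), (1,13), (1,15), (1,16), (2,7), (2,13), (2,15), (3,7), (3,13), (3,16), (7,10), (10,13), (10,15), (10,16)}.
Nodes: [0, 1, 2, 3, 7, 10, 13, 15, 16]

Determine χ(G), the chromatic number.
Clique number ω(G) = 2 (lower bound: χ ≥ ω).
The graph is bipartite (no odd cycle), so 2 colors suffice: χ(G) = 2.
A valid 2-coloring: color 1: [7, 13, 15, 16]; color 2: [0, 1, 2, 3, 10].

χ(G) = 2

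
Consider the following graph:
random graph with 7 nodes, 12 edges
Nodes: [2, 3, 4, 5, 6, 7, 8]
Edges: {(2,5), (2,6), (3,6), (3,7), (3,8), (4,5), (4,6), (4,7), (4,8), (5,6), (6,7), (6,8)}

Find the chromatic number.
Clique number ω(G) = 3 (lower bound: χ ≥ ω).
The clique on [2, 5, 6] has size 3, forcing χ ≥ 3, and the coloring below uses 3 colors, so χ(G) = 3.
A valid 3-coloring: color 1: [6]; color 2: [2, 3, 4]; color 3: [5, 7, 8].

χ(G) = 3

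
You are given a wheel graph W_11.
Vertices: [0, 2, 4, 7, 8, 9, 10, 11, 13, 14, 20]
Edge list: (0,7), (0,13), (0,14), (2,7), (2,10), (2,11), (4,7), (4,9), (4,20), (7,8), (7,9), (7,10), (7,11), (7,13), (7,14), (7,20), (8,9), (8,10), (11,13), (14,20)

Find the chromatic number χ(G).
Clique number ω(G) = 3 (lower bound: χ ≥ ω).
The clique on [0, 7, 13] has size 3, forcing χ ≥ 3, and the coloring below uses 3 colors, so χ(G) = 3.
A valid 3-coloring: color 1: [7]; color 2: [0, 9, 10, 11, 20]; color 3: [2, 4, 8, 13, 14].

χ(G) = 3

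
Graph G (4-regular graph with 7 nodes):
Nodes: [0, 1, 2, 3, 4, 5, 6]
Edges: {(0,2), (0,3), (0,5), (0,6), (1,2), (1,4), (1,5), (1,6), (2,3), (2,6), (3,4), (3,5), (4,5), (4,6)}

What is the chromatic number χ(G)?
Clique number ω(G) = 3 (lower bound: χ ≥ ω).
Suppose a proper 3-coloring c exists. The clique [0, 2, 3] takes 3 distinct colors; by symmetry let c(0) = 1, c(2) = 2, c(3) = 3.
- Vertex 5: neighbors [0, 3] already have colors [1, 3] ⇒ c(5) = 2.
- Vertex 4: neighbors [5, 3] already have colors [2, 3] ⇒ c(4) = 1.
- Vertex 1: neighbors [4, 2] already have colors [1, 2] ⇒ c(1) = 3.
- Vertex 6: neighbors [0, 2, 1] already have colors [1, 2, 3] — all 3 colors blocked. Contradiction.
The forced assignments end in a contradiction, so G has no proper 3-coloring (χ ≥ 4).
The coloring below uses 4 colors, so χ(G) = 4.
A valid 4-coloring: color 1: [1, 3]; color 2: [5, 6]; color 3: [0, 4]; color 4: [2].

χ(G) = 4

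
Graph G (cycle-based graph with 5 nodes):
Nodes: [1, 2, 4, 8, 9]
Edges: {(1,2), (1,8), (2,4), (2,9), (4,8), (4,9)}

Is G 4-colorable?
Yes, G is 4-colorable

A valid 4-coloring: color 1: [1, 4]; color 2: [2, 8]; color 3: [9].
(χ(G) = 3 ≤ 4.)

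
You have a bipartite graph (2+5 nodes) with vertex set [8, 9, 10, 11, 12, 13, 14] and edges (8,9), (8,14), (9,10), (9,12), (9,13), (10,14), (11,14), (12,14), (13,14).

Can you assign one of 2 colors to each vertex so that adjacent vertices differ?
Yes, G is 2-colorable

A valid 2-coloring: color 1: [9, 14]; color 2: [8, 10, 11, 12, 13].
(χ(G) = 2 ≤ 2.)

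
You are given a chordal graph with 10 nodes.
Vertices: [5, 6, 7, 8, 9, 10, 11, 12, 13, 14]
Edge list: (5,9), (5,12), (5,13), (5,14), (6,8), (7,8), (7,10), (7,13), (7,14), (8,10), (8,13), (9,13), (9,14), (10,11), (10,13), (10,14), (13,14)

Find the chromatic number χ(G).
χ(G) = 4

Clique number ω(G) = 4 (lower bound: χ ≥ ω).
The clique on [7, 8, 10, 13] has size 4, forcing χ ≥ 4, and the coloring below uses 4 colors, so χ(G) = 4.
A valid 4-coloring: color 1: [6, 11, 12, 13]; color 2: [8, 14]; color 3: [5, 10]; color 4: [7, 9].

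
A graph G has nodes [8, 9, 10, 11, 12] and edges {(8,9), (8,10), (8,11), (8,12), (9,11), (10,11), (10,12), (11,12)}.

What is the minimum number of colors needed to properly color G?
Clique number ω(G) = 4 (lower bound: χ ≥ ω).
The clique on [8, 10, 11, 12] has size 4, forcing χ ≥ 4, and the coloring below uses 4 colors, so χ(G) = 4.
A valid 4-coloring: color 1: [11]; color 2: [8]; color 3: [9, 12]; color 4: [10].

χ(G) = 4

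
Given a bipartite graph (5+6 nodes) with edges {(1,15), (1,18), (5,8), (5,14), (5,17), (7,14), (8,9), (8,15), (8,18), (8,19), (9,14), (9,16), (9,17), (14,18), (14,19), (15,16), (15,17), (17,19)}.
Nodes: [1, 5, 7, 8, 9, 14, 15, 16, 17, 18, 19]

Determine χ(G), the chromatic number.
Clique number ω(G) = 2 (lower bound: χ ≥ ω).
The graph is bipartite (no odd cycle), so 2 colors suffice: χ(G) = 2.
A valid 2-coloring: color 1: [1, 8, 14, 16, 17]; color 2: [5, 7, 9, 15, 18, 19].

χ(G) = 2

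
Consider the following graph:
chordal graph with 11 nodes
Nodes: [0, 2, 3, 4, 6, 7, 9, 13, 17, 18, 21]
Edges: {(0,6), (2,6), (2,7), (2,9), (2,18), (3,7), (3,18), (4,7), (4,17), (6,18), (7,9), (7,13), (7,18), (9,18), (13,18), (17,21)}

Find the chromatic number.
χ(G) = 4

Clique number ω(G) = 4 (lower bound: χ ≥ ω).
The clique on [2, 7, 9, 18] has size 4, forcing χ ≥ 4, and the coloring below uses 4 colors, so χ(G) = 4.
A valid 4-coloring: color 1: [0, 4, 18, 21]; color 2: [6, 7, 17]; color 3: [2, 3, 13]; color 4: [9].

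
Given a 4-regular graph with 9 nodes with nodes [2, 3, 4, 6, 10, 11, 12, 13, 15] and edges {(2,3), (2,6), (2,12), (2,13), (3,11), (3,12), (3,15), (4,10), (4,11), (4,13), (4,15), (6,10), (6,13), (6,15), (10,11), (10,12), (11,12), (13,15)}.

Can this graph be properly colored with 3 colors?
Yes, G is 3-colorable

A valid 3-coloring: color 1: [4, 6, 12]; color 2: [3, 10, 13]; color 3: [2, 11, 15].
(χ(G) = 3 ≤ 3.)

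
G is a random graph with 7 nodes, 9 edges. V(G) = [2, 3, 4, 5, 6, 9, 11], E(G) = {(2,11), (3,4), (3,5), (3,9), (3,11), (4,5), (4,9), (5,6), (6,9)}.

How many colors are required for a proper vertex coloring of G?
χ(G) = 3

Clique number ω(G) = 3 (lower bound: χ ≥ ω).
The clique on [3, 4, 9] has size 3, forcing χ ≥ 3, and the coloring below uses 3 colors, so χ(G) = 3.
A valid 3-coloring: color 1: [2, 3, 6]; color 2: [4, 11]; color 3: [5, 9].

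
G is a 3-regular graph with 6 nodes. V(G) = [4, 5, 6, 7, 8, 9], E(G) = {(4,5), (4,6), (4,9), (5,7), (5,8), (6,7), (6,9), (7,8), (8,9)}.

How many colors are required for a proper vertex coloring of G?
χ(G) = 3

Clique number ω(G) = 3 (lower bound: χ ≥ ω).
The clique on [5, 7, 8] has size 3, forcing χ ≥ 3, and the coloring below uses 3 colors, so χ(G) = 3.
A valid 3-coloring: color 1: [5, 9]; color 2: [4, 7]; color 3: [6, 8].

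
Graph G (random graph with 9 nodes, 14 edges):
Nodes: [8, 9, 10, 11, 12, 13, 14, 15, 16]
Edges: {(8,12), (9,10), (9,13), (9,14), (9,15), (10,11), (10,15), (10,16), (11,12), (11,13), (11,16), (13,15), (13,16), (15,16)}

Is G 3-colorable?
A valid 3-coloring: color 1: [10, 12, 13, 14]; color 2: [8, 9, 16]; color 3: [11, 15].
(χ(G) = 3 ≤ 3.)

Yes, G is 3-colorable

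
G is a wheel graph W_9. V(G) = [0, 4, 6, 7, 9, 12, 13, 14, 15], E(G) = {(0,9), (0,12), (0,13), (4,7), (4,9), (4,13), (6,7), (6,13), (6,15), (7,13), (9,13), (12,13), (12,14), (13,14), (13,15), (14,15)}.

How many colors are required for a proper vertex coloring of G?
Clique number ω(G) = 3 (lower bound: χ ≥ ω).
The clique on [0, 9, 13] has size 3, forcing χ ≥ 3, and the coloring below uses 3 colors, so χ(G) = 3.
A valid 3-coloring: color 1: [13]; color 2: [7, 9, 12, 15]; color 3: [0, 4, 6, 14].

χ(G) = 3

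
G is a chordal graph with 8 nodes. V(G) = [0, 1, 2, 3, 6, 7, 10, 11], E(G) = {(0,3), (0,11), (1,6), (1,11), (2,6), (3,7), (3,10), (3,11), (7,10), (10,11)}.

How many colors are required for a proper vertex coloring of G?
Clique number ω(G) = 3 (lower bound: χ ≥ ω).
The clique on [0, 3, 11] has size 3, forcing χ ≥ 3, and the coloring below uses 3 colors, so χ(G) = 3.
A valid 3-coloring: color 1: [1, 2, 3]; color 2: [6, 7, 11]; color 3: [0, 10].

χ(G) = 3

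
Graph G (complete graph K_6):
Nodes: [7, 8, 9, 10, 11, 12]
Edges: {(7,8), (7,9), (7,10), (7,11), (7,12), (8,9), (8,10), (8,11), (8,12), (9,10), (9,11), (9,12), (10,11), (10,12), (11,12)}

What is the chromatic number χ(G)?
χ(G) = 6

Clique number ω(G) = 6 (lower bound: χ ≥ ω).
The clique on [7, 8, 9, 10, 11, 12] has size 6, forcing χ ≥ 6, and the coloring below uses 6 colors, so χ(G) = 6.
A valid 6-coloring: color 1: [12]; color 2: [9]; color 3: [7]; color 4: [11]; color 5: [8]; color 6: [10].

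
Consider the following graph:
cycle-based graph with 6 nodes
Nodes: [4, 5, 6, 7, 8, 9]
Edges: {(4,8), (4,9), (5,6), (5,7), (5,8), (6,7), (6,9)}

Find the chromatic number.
χ(G) = 3

Clique number ω(G) = 3 (lower bound: χ ≥ ω).
The clique on [5, 6, 7] has size 3, forcing χ ≥ 3, and the coloring below uses 3 colors, so χ(G) = 3.
A valid 3-coloring: color 1: [4, 6]; color 2: [5, 9]; color 3: [7, 8].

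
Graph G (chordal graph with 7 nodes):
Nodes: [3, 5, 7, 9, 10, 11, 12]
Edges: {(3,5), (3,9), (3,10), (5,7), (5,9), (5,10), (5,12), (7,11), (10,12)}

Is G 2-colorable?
The clique on vertices [3, 5, 9] has size 3 > 2, so it alone needs 3 colors.

No, G is not 2-colorable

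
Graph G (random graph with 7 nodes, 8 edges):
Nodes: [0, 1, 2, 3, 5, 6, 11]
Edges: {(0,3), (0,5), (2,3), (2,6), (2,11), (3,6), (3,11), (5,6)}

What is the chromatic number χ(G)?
Clique number ω(G) = 3 (lower bound: χ ≥ ω).
The clique on [2, 3, 11] has size 3, forcing χ ≥ 3, and the coloring below uses 3 colors, so χ(G) = 3.
A valid 3-coloring: color 1: [1, 3, 5]; color 2: [0, 6, 11]; color 3: [2].

χ(G) = 3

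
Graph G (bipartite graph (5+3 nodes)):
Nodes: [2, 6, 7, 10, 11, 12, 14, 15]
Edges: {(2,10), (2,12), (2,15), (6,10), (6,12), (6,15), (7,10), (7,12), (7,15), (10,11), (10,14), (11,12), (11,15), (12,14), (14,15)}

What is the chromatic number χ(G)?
Clique number ω(G) = 2 (lower bound: χ ≥ ω).
The graph is bipartite (no odd cycle), so 2 colors suffice: χ(G) = 2.
A valid 2-coloring: color 1: [10, 12, 15]; color 2: [2, 6, 7, 11, 14].

χ(G) = 2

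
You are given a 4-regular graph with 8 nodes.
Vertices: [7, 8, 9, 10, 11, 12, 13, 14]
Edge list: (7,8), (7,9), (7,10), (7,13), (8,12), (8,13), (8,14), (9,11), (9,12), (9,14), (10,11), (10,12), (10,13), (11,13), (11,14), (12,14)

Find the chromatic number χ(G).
Clique number ω(G) = 3 (lower bound: χ ≥ ω).
The clique on [9, 11, 14] has size 3, forcing χ ≥ 3, and the coloring below uses 3 colors, so χ(G) = 3.
A valid 3-coloring: color 1: [7, 11, 12]; color 2: [8, 9, 10]; color 3: [13, 14].

χ(G) = 3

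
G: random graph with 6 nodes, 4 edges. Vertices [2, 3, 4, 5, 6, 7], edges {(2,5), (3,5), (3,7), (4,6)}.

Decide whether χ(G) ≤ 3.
Yes, G is 3-colorable

A valid 3-coloring: color 1: [5, 6, 7]; color 2: [2, 3, 4].
(χ(G) = 2 ≤ 3.)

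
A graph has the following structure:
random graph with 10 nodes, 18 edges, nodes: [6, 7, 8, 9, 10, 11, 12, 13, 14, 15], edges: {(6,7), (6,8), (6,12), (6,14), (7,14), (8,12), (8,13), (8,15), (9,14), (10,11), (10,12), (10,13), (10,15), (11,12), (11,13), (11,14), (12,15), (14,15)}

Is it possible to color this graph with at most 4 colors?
A valid 4-coloring: color 1: [12, 13, 14]; color 2: [6, 9, 11, 15]; color 3: [7, 8, 10].
(χ(G) = 3 ≤ 4.)

Yes, G is 4-colorable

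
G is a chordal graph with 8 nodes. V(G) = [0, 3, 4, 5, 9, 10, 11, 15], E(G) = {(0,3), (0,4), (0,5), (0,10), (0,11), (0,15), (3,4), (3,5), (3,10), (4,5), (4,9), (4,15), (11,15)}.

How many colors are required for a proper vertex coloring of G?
Clique number ω(G) = 4 (lower bound: χ ≥ ω).
The clique on [0, 3, 4, 5] has size 4, forcing χ ≥ 4, and the coloring below uses 4 colors, so χ(G) = 4.
A valid 4-coloring: color 1: [0, 9]; color 2: [4, 10, 11]; color 3: [3, 15]; color 4: [5].

χ(G) = 4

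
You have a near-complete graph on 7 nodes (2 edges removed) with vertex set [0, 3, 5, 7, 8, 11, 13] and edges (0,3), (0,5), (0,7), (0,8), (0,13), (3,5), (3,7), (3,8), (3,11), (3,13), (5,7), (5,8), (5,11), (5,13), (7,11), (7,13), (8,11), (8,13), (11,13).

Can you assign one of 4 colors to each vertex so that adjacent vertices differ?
No, G is not 4-colorable

The clique on vertices [0, 3, 5, 8, 13] has size 5 > 4, so it alone needs 5 colors.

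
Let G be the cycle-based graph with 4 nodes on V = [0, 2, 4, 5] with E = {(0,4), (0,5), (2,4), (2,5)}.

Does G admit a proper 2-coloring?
A valid 2-coloring: color 1: [0, 2]; color 2: [4, 5].
(χ(G) = 2 ≤ 2.)

Yes, G is 2-colorable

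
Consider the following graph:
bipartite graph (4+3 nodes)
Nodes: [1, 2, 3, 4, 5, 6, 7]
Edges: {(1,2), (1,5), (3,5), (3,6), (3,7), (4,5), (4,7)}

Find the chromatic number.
χ(G) = 2

Clique number ω(G) = 2 (lower bound: χ ≥ ω).
The graph is bipartite (no odd cycle), so 2 colors suffice: χ(G) = 2.
A valid 2-coloring: color 1: [2, 5, 6, 7]; color 2: [1, 3, 4].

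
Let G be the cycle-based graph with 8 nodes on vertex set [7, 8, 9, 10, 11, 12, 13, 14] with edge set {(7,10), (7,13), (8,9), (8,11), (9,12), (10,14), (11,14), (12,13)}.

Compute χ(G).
Clique number ω(G) = 2 (lower bound: χ ≥ ω).
The graph is bipartite (no odd cycle), so 2 colors suffice: χ(G) = 2.
A valid 2-coloring: color 1: [9, 10, 11, 13]; color 2: [7, 8, 12, 14].

χ(G) = 2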